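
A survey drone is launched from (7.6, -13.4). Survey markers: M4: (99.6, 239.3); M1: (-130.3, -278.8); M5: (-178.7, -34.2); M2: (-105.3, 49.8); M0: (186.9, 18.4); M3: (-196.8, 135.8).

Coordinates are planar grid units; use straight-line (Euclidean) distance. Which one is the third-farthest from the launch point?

Distance to each, sorted:
M1: 299.1
M4: 268.9
M3: 253.1
M5: 187.5
M0: 182.1
M2: 129.4
The third-farthest is M3 at 253.1.

M3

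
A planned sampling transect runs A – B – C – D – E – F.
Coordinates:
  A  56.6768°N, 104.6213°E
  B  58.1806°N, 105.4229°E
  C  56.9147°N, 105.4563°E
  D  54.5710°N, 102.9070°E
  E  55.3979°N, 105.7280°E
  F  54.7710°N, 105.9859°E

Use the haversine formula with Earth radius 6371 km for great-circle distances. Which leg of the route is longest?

Leg distances:
A→B: 174.0 km
B→C: 140.8 km
C→D: 305.5 km
D→E: 202.1 km
E→F: 71.6 km
The longest leg is C–D at 305.5 km.

C–D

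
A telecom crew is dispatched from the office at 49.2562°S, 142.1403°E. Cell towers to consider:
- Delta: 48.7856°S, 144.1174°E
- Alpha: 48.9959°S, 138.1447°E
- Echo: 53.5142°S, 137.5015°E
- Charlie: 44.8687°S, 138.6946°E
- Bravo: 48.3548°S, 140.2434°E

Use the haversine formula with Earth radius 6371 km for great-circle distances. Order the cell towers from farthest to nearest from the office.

Distance from the office at 49.2562°S, 142.1403°E to each:
Echo 53.5142°S, 137.5015°E: 572.3 km
Charlie 44.8687°S, 138.6946°E: 553.2 km
Alpha 48.9959°S, 138.1447°E: 292.1 km
Bravo 48.3548°S, 140.2434°E: 171.3 km
Delta 48.7856°S, 144.1174°E: 153.4 km

Echo, Charlie, Alpha, Bravo, Delta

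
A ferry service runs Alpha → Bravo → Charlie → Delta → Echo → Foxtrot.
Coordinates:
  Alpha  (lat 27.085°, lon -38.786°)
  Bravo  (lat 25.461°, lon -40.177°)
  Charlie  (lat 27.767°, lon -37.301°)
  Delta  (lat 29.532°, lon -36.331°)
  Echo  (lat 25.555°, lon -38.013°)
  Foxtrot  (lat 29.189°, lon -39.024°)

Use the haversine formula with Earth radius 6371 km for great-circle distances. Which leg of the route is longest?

Leg distances:
Alpha→Bravo: 227.7 km
Bravo→Charlie: 384.0 km
Charlie→Delta: 217.9 km
Delta→Echo: 472.3 km
Echo→Foxtrot: 416.2 km
The longest leg is Delta–Echo at 472.3 km.

Delta–Echo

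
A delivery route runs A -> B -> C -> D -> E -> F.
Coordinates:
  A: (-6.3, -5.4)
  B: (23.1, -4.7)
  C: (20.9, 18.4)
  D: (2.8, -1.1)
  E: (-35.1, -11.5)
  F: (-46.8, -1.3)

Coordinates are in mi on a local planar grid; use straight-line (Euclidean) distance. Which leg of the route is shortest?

Leg distances:
A→B: 29.4 mi
B→C: 23.2 mi
C→D: 26.6 mi
D→E: 39.3 mi
E→F: 15.5 mi
The shortest leg is E–F at 15.5 mi.

E–F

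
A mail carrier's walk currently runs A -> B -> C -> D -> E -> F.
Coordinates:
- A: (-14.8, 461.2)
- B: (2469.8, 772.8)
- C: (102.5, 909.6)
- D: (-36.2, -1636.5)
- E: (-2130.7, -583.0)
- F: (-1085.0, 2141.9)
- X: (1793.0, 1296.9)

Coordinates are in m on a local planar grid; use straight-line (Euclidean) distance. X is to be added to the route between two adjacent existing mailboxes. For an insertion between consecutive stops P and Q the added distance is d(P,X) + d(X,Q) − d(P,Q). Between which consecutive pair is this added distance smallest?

Added distance for inserting X between each consecutive pair:
A–B: 343.6 m
B–C: 219.1 m
C–D: 2641.4 m
D–E: 5463.3 m
E–F: 4431.6 m
Smallest added distance is 219.1 m, inserting between B and C.

between B and C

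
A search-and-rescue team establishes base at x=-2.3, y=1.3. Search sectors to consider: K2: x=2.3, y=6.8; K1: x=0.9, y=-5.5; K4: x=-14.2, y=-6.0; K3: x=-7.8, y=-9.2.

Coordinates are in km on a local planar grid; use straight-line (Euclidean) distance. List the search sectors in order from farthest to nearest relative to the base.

K4, K3, K1, K2

Computing each straight-line distance from x=-2.3, y=1.3:
K4 x=-14.2, y=-6.0: 14.0 km
K3 x=-7.8, y=-9.2: 11.9 km
K1 x=0.9, y=-5.5: 7.5 km
K2 x=2.3, y=6.8: 7.2 km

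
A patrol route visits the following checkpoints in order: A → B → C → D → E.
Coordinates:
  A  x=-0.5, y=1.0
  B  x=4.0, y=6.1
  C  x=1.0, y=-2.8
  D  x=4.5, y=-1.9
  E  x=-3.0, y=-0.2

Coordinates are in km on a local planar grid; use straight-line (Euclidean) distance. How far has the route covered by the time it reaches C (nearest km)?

16 km

Leg distances:
A→B: 6.8 km  (cumulative 6.8 km)
B→C: 9.4 km  (cumulative 16.2 km)
Cumulative distance at C ≈ 16 km.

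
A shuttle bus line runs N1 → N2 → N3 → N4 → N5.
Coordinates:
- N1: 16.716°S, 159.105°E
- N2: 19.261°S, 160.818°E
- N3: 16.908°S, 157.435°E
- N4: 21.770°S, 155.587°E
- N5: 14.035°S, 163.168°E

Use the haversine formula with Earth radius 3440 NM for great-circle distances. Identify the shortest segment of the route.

N1–N2

Leg distances:
N1→N2: 181.4 NM
N2→N3: 239.2 NM
N3→N4: 310.1 NM
N4→N5: 634.7 NM
The shortest leg is N1–N2 at 181.4 NM.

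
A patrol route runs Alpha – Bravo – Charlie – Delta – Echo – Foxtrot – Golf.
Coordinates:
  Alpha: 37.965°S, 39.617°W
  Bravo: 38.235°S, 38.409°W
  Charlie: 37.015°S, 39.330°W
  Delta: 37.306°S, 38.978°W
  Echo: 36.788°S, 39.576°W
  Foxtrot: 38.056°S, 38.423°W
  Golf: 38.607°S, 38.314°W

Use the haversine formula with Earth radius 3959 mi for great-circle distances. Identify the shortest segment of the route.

Leg distances:
Alpha→Bravo: 68.3 mi
Bravo→Charlie: 98.2 mi
Charlie→Delta: 27.9 mi
Delta→Echo: 48.7 mi
Echo→Foxtrot: 108.1 mi
Foxtrot→Golf: 38.5 mi
The shortest leg is Charlie–Delta at 27.9 mi.

Charlie–Delta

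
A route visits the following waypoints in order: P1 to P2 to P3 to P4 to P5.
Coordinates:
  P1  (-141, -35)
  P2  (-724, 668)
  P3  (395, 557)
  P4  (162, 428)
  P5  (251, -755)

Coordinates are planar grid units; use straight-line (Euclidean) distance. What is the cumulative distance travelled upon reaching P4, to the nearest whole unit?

2304

Leg distances:
P1→P2: 913.3  (cumulative 913.3)
P2→P3: 1124.5  (cumulative 2037.8)
P3→P4: 266.3  (cumulative 2304.1)
Cumulative distance at P4 ≈ 2304.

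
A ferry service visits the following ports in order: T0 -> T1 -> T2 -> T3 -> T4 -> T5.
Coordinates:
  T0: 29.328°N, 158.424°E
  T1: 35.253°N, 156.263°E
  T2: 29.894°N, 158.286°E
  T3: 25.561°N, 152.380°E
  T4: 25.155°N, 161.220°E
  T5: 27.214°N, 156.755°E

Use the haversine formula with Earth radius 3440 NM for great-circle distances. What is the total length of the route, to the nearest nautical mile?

Leg distances:
T0→T1: 372.2 NM  (cumulative 372.2 NM)
T1→T2: 337.6 NM  (cumulative 709.8 NM)
T2→T3: 407.5 NM  (cumulative 1117.4 NM)
T3→T4: 480.1 NM  (cumulative 1597.5 NM)
T4→T5: 270.4 NM  (cumulative 1868.0 NM)
Total route length ≈ 1868 NM.

1868 NM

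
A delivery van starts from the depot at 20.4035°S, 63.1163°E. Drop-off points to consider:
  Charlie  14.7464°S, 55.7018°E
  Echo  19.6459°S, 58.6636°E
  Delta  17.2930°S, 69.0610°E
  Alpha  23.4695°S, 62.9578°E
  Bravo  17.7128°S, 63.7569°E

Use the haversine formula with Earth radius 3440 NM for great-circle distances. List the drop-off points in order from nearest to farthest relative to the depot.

Bravo, Alpha, Echo, Delta, Charlie

Distances from the depot:
Bravo 17.7128°S, 63.7569°E: 165.6 NM
Alpha 23.4695°S, 62.9578°E: 184.3 NM
Echo 19.6459°S, 58.6636°E: 255.3 NM
Delta 17.2930°S, 69.0610°E: 385.9 NM
Charlie 14.7464°S, 55.7018°E: 543.4 NM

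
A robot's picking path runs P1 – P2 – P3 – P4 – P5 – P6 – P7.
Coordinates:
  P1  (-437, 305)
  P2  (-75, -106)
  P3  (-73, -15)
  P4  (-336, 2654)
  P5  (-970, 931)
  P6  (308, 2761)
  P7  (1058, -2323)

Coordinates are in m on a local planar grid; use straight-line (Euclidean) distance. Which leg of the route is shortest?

Leg distances:
P1→P2: 547.7 m
P2→P3: 91.0 m
P3→P4: 2681.9 m
P4→P5: 1835.9 m
P5→P6: 2232.1 m
P6→P7: 5139.0 m
The shortest leg is P2–P3 at 91.0 m.

P2–P3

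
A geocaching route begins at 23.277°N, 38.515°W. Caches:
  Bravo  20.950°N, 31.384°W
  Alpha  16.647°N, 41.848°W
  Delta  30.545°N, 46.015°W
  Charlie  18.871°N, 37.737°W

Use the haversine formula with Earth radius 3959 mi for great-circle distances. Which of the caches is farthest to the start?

Delta

Distance to each, sorted:
Delta: 682.0 mi
Alpha: 506.6 mi
Bravo: 483.9 mi
Charlie: 308.5 mi
The farthest is Delta at 682.0 mi.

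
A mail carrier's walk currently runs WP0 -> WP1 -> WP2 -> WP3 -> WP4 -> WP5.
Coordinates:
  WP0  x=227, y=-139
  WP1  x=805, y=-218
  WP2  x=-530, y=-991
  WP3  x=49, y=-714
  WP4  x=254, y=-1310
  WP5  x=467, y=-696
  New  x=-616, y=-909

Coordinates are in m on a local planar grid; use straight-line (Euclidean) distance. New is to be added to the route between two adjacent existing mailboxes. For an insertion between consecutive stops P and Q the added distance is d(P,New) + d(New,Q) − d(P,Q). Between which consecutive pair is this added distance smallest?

Added distance for inserting New between each consecutive pair:
WP0–WP1: 2138.5 m
WP1–WP2: 156.3 m
WP2–WP3: 170.0 m
WP3–WP4: 1020.7 m
WP4–WP5: 1411.8 m
Smallest added distance is 156.3 m, inserting between WP1 and WP2.

between WP1 and WP2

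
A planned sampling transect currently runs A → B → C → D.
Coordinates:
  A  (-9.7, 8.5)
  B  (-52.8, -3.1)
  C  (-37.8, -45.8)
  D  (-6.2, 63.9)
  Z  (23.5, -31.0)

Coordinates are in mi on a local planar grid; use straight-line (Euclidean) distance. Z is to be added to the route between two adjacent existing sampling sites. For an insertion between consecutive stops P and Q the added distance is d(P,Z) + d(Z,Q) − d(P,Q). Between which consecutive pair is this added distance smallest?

Added distance for inserting Z between each consecutive pair:
A–B: 88.2 mi
B–C: 99.0 mi
C–D: 48.3 mi
Smallest added distance is 48.3 mi, inserting between C and D.

between C and D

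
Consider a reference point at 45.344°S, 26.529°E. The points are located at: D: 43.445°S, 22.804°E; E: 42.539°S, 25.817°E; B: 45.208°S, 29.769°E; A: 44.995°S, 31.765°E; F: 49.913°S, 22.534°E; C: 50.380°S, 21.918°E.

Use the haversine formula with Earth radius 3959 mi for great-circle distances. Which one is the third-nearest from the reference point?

Distance to each, sorted:
B: 157.8 mi
E: 197.0 mi
D: 225.9 mi
A: 256.2 mi
F: 366.3 mi
C: 408.2 mi
The third-nearest is D at 225.9 mi.

D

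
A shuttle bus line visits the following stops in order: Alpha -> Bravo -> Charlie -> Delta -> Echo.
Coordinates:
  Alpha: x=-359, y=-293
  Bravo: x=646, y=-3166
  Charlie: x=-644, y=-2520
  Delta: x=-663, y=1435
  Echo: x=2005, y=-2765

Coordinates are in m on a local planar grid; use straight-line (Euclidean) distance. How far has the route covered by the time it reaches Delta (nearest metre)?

8441 m

Leg distances:
Alpha→Bravo: 3043.7 m  (cumulative 3043.7 m)
Bravo→Charlie: 1442.7 m  (cumulative 4486.4 m)
Charlie→Delta: 3955.0 m  (cumulative 8441.5 m)
Cumulative distance at Delta ≈ 8441 m.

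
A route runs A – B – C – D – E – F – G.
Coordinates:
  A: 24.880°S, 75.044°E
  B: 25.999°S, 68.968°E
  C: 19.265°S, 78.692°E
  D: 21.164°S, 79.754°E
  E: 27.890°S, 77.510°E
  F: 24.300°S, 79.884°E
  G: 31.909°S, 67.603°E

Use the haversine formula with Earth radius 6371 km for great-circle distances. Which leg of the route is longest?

Leg distances:
A→B: 622.6 km
B→C: 1246.8 km
C→D: 238.5 km
D→E: 781.5 km
E→F: 464.2 km
F→G: 1470.3 km
The longest leg is F–G at 1470.3 km.

F–G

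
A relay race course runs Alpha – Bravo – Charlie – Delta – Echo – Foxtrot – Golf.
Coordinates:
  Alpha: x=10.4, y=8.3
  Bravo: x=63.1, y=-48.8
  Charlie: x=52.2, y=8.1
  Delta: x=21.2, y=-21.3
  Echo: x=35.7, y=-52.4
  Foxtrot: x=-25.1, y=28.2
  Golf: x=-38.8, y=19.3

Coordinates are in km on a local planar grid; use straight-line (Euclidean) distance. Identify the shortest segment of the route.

Leg distances:
Alpha→Bravo: 77.7 km
Bravo→Charlie: 57.9 km
Charlie→Delta: 42.7 km
Delta→Echo: 34.3 km
Echo→Foxtrot: 101.0 km
Foxtrot→Golf: 16.3 km
The shortest leg is Foxtrot–Golf at 16.3 km.

Foxtrot–Golf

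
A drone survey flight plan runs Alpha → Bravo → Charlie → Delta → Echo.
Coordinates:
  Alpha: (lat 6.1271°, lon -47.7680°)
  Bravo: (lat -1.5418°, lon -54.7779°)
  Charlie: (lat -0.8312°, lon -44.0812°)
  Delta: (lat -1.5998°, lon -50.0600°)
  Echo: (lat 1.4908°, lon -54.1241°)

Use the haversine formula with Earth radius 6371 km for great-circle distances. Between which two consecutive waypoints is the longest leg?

Bravo–Charlie

Leg distances:
Alpha→Bravo: 1154.5 km
Bravo→Charlie: 1191.8 km
Charlie→Delta: 670.1 km
Delta→Echo: 567.7 km
The longest leg is Bravo–Charlie at 1191.8 km.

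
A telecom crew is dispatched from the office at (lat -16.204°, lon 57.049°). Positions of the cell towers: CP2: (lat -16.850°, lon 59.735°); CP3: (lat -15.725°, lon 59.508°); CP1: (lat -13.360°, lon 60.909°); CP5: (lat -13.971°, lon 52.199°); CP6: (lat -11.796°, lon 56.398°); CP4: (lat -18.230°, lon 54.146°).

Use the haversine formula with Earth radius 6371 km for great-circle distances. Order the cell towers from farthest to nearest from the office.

Distance from the office at (lat -16.204°, lon 57.049°) to each:
CP5 (lat -13.971°, lon 52.199°): 576.8 km
CP1 (lat -13.360°, lon 60.909°): 521.7 km
CP6 (lat -11.796°, lon 56.398°): 495.2 km
CP4 (lat -18.230°, lon 54.146°): 381.8 km
CP2 (lat -16.850°, lon 59.735°): 295.2 km
CP3 (lat -15.725°, lon 59.508°): 268.2 km

CP5, CP1, CP6, CP4, CP2, CP3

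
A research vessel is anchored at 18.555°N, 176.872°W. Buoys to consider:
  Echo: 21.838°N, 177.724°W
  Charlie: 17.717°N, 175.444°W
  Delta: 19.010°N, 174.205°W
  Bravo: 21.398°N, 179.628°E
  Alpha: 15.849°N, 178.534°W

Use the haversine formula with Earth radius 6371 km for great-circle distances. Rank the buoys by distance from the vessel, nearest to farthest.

Charlie, Delta, Alpha, Echo, Bravo

Computing each great-circle distance from 18.555°N, 176.872°W:
Charlie 17.717°N, 175.444°W: 177.3 km
Delta 19.010°N, 174.205°W: 285.3 km
Alpha 15.849°N, 178.534°W: 348.8 km
Echo 21.838°N, 177.724°W: 375.7 km
Bravo 21.398°N, 179.628°E: 483.4 km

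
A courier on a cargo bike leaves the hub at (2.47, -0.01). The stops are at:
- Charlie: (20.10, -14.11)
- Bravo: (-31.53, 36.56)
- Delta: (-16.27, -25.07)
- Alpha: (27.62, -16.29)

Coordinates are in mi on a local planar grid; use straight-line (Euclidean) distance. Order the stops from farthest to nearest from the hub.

Distance from the hub at (2.47, -0.01) to each:
Bravo (-31.53, 36.56): 49.9 mi
Delta (-16.27, -25.07): 31.3 mi
Alpha (27.62, -16.29): 30.0 mi
Charlie (20.10, -14.11): 22.6 mi

Bravo, Delta, Alpha, Charlie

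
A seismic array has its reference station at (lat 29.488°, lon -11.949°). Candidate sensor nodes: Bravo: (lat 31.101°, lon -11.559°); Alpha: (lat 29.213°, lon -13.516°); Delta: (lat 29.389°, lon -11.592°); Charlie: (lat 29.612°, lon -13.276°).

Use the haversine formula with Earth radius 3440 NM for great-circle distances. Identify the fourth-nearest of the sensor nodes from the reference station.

Bravo

Distances from the reference station ((lat 29.488°, lon -11.949°)):
Delta: 19.6 NM
Charlie: 69.7 NM
Alpha: 83.6 NM
Bravo: 98.9 NM
The fourth-nearest is Bravo at 98.9 NM.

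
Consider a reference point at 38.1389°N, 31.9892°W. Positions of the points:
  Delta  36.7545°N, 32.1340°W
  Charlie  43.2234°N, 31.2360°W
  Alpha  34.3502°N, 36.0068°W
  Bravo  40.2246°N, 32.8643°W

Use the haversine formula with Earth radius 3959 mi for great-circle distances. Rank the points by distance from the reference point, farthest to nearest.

Charlie, Alpha, Bravo, Delta

Computing each great-circle distance from 38.1389°N, 31.9892°W:
Charlie 43.2234°N, 31.2360°W: 353.5 mi
Alpha 34.3502°N, 36.0068°W: 344.4 mi
Bravo 40.2246°N, 32.8643°W: 151.5 mi
Delta 36.7545°N, 32.1340°W: 96.0 mi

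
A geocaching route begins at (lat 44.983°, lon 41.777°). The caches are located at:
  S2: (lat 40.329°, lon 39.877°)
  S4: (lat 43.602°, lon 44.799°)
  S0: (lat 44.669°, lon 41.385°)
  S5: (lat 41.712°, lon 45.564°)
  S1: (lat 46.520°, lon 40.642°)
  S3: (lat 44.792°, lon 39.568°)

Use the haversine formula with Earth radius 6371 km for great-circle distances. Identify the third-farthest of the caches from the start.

S4

Distance to each, sorted:
S2: 540.3 km
S5: 475.3 km
S4: 285.3 km
S1: 192.3 km
S3: 175.3 km
S0: 46.6 km
The third-farthest is S4 at 285.3 km.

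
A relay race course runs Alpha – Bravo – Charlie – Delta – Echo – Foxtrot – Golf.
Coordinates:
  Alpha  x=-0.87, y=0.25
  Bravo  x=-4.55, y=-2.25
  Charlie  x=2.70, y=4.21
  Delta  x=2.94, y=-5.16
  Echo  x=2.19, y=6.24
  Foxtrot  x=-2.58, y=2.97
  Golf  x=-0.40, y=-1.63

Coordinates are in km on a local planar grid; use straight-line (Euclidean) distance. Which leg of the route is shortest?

Alpha–Bravo

Leg distances:
Alpha→Bravo: 4.4 km
Bravo→Charlie: 9.7 km
Charlie→Delta: 9.4 km
Delta→Echo: 11.4 km
Echo→Foxtrot: 5.8 km
Foxtrot→Golf: 5.1 km
The shortest leg is Alpha–Bravo at 4.4 km.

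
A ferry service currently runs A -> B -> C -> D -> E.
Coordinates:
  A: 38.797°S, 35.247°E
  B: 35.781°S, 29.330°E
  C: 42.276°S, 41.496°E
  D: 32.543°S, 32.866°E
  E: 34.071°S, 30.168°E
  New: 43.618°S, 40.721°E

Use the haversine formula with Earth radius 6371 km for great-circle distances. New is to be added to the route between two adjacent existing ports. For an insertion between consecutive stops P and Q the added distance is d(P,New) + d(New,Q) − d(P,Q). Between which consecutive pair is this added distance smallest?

Added distance for inserting New between each consecutive pair:
A–B: 1388.3 km
B–C: 194.0 km
C–D: 248.7 km
D–E: 2504.4 km
Smallest added distance is 194.0 km, inserting between B and C.

between B and C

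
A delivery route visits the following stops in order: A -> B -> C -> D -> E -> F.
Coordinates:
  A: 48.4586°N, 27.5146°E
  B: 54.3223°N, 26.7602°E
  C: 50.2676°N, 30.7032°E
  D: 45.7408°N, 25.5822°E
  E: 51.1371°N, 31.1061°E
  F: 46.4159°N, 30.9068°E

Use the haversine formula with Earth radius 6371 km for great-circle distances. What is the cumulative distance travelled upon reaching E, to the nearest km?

2534 km

Leg distances:
A→B: 654.1 km  (cumulative 654.1 km)
B→C: 524.4 km  (cumulative 1178.5 km)
C→D: 631.0 km  (cumulative 1809.5 km)
D→E: 724.9 km  (cumulative 2534.3 km)
Cumulative distance at E ≈ 2534 km.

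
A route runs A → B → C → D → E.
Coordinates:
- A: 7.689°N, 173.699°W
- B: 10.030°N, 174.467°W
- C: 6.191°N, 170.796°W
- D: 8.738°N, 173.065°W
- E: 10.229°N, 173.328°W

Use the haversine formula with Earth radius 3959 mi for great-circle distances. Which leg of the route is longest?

B–C

Leg distances:
A→B: 170.0 mi
B→C: 365.2 mi
C→D: 234.8 mi
D→E: 104.6 mi
The longest leg is B–C at 365.2 mi.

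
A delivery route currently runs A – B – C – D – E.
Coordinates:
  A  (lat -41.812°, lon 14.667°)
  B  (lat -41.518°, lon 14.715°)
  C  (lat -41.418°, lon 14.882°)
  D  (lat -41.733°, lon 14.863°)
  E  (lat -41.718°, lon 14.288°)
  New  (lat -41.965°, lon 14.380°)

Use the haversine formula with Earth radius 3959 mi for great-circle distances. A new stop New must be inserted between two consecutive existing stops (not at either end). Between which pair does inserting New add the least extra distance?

Added distance for inserting New between each consecutive pair:
A–B: 33.1 mi
B–C: 70.1 mi
C–D: 53.6 mi
D–E: 17.6 mi
Smallest added distance is 17.6 mi, inserting between D and E.

between D and E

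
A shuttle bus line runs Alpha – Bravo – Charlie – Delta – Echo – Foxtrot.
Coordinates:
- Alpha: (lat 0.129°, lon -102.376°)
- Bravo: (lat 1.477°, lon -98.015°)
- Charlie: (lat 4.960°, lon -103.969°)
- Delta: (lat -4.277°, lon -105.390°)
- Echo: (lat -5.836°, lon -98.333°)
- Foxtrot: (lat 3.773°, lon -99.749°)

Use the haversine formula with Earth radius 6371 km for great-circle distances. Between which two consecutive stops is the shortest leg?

Leg distances:
Alpha→Bravo: 507.5 km
Bravo→Charlie: 766.0 km
Charlie→Delta: 1039.2 km
Delta→Echo: 800.6 km
Echo→Foxtrot: 1080.0 km
The shortest leg is Alpha–Bravo at 507.5 km.

Alpha–Bravo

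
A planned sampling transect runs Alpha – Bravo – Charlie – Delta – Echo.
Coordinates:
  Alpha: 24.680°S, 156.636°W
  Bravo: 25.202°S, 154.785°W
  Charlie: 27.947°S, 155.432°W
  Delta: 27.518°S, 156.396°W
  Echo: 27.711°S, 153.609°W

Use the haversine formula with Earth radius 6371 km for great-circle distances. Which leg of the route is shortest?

Leg distances:
Alpha→Bravo: 195.4 km
Bravo→Charlie: 311.9 km
Charlie→Delta: 106.2 km
Delta→Echo: 275.4 km
The shortest leg is Charlie–Delta at 106.2 km.

Charlie–Delta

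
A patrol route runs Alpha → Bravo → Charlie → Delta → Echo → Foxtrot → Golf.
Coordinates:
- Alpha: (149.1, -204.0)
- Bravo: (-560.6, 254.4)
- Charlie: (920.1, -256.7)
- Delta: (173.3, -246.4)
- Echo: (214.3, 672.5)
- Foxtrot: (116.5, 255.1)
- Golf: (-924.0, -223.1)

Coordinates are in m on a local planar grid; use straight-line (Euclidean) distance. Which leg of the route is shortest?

Echo–Foxtrot

Leg distances:
Alpha→Bravo: 844.9 m
Bravo→Charlie: 1566.4 m
Charlie→Delta: 746.9 m
Delta→Echo: 919.8 m
Echo→Foxtrot: 428.7 m
Foxtrot→Golf: 1145.1 m
The shortest leg is Echo–Foxtrot at 428.7 m.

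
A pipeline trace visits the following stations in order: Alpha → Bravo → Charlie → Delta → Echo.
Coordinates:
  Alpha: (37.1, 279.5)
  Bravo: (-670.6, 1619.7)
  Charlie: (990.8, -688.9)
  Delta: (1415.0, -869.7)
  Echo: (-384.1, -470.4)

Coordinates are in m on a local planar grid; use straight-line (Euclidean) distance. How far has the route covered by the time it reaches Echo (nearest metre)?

6664 m

Leg distances:
Alpha→Bravo: 1515.6 m  (cumulative 1515.6 m)
Bravo→Charlie: 2844.3 m  (cumulative 4359.8 m)
Charlie→Delta: 461.1 m  (cumulative 4821.0 m)
Delta→Echo: 1842.9 m  (cumulative 6663.9 m)
Cumulative distance at Echo ≈ 6664 m.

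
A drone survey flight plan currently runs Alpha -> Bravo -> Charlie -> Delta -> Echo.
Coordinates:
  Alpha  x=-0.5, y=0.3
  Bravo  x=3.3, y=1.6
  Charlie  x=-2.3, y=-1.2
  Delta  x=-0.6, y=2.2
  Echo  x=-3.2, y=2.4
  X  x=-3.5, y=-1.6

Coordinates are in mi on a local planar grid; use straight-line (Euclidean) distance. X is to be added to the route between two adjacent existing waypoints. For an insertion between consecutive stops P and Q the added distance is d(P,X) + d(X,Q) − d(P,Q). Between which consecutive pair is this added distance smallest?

Added distance for inserting X between each consecutive pair:
Alpha–Bravo: 7.1 mi
Bravo–Charlie: 2.5 mi
Charlie–Delta: 2.2 mi
Delta–Echo: 6.2 mi
Smallest added distance is 2.2 mi, inserting between Charlie and Delta.

between Charlie and Delta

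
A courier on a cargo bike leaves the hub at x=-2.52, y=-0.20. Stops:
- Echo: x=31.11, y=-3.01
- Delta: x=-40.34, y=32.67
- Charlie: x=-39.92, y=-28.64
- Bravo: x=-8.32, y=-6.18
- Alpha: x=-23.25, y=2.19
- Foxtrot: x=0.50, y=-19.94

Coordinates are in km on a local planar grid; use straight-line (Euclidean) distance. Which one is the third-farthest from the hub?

Distances from the hub (x=-2.52, y=-0.20):
Delta: 50.1 km
Charlie: 47.0 km
Echo: 33.7 km
Alpha: 20.9 km
Foxtrot: 20.0 km
Bravo: 8.3 km
The third-farthest is Echo at 33.7 km.

Echo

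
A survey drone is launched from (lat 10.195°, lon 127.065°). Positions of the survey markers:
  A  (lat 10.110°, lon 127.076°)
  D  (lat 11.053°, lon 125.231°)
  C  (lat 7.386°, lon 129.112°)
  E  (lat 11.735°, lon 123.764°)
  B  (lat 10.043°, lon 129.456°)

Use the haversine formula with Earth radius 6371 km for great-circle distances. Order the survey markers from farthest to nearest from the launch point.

Distance from the launch point at (lat 10.195°, lon 127.065°) to each:
E (lat 11.735°, lon 123.764°): 399.0 km
C (lat 7.386°, lon 129.112°): 384.9 km
B (lat 10.043°, lon 129.456°): 262.3 km
D (lat 11.053°, lon 125.231°): 222.0 km
A (lat 10.110°, lon 127.076°): 9.5 km

E, C, B, D, A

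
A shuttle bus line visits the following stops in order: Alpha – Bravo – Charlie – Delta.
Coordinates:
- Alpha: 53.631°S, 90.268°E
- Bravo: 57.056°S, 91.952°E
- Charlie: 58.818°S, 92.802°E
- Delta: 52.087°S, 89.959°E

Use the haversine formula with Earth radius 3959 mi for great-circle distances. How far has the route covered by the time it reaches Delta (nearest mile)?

850 mi

Leg distances:
Alpha→Bravo: 245.7 mi  (cumulative 245.7 mi)
Bravo→Charlie: 125.7 mi  (cumulative 371.4 mi)
Charlie→Delta: 478.1 mi  (cumulative 849.5 mi)
Cumulative distance at Delta ≈ 850 mi.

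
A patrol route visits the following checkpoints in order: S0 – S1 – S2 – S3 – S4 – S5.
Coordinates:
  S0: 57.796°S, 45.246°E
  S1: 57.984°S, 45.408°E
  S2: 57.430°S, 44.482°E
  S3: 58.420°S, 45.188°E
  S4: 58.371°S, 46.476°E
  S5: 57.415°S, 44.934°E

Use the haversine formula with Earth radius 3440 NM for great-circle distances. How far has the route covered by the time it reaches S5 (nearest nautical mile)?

Leg distances:
S0→S1: 12.4 NM  (cumulative 12.4 NM)
S1→S2: 44.6 NM  (cumulative 57.0 NM)
S2→S3: 63.6 NM  (cumulative 120.6 NM)
S3→S4: 40.6 NM  (cumulative 161.2 NM)
S4→S5: 75.6 NM  (cumulative 236.8 NM)
Cumulative distance at S5 ≈ 237 NM.

237 NM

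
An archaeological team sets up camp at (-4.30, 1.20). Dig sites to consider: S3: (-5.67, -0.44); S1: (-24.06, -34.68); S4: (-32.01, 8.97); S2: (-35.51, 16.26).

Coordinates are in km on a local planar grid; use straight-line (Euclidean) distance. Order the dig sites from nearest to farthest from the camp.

Distance from the camp at (-4.30, 1.20) to each:
S3 (-5.67, -0.44): 2.1 km
S4 (-32.01, 8.97): 28.8 km
S2 (-35.51, 16.26): 34.7 km
S1 (-24.06, -34.68): 41.0 km

S3, S4, S2, S1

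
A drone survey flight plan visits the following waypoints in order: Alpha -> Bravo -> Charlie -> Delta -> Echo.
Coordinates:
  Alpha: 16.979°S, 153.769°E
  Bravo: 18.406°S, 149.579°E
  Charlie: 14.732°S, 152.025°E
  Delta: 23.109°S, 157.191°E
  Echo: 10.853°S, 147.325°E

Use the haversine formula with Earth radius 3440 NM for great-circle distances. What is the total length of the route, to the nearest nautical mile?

2026 NM

Leg distances:
Alpha→Bravo: 254.5 NM  (cumulative 254.5 NM)
Bravo→Charlie: 261.7 NM  (cumulative 516.2 NM)
Charlie→Delta: 582.1 NM  (cumulative 1098.3 NM)
Delta→Echo: 927.8 NM  (cumulative 2026.0 NM)
Total route length ≈ 2026 NM.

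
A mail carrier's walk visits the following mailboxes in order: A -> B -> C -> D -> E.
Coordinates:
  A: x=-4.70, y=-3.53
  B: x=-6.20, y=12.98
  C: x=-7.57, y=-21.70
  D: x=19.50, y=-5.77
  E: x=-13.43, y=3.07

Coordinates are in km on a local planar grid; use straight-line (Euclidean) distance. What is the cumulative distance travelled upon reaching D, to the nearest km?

83 km

Leg distances:
A→B: 16.6 km  (cumulative 16.6 km)
B→C: 34.7 km  (cumulative 51.3 km)
C→D: 31.4 km  (cumulative 82.7 km)
Cumulative distance at D ≈ 83 km.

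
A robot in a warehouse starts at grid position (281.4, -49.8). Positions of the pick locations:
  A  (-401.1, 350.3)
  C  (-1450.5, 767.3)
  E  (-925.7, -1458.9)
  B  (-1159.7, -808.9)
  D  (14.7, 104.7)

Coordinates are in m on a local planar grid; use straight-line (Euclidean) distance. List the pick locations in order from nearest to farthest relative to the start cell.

D, A, B, E, C

Distances from the start cell:
D (14.7, 104.7): 308.2 m
A (-401.1, 350.3): 791.1 m
B (-1159.7, -808.9): 1628.8 m
E (-925.7, -1458.9): 1855.4 m
C (-1450.5, 767.3): 1915.0 m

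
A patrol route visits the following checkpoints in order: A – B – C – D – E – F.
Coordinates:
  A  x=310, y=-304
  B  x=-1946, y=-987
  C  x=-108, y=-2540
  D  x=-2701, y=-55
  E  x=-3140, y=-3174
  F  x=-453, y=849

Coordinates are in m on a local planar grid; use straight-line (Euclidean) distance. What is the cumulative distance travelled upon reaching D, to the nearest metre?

8355 m

Leg distances:
A→B: 2357.1 m  (cumulative 2357.1 m)
B→C: 2406.3 m  (cumulative 4763.4 m)
C→D: 3591.5 m  (cumulative 8354.9 m)
Cumulative distance at D ≈ 8355 m.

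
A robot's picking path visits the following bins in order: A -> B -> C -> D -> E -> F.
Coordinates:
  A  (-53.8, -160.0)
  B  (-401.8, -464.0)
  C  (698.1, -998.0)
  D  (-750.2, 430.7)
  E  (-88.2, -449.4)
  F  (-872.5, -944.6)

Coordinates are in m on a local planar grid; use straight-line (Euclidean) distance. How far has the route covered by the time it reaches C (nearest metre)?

Leg distances:
A→B: 462.1 m  (cumulative 462.1 m)
B→C: 1222.7 m  (cumulative 1684.8 m)
Cumulative distance at C ≈ 1685 m.

1685 m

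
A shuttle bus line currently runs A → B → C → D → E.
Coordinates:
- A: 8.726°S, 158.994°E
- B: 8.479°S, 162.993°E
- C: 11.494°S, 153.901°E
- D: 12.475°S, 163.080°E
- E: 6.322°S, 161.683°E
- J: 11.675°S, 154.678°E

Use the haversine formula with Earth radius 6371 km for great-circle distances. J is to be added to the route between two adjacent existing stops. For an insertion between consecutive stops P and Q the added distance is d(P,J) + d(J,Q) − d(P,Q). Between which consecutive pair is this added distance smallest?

between C and D

Added distance for inserting J between each consecutive pair:
A–B: 1111.5 km
B–C: 13.6 km
C–D: 0.6 km
D–E: 1189.2 km
Smallest added distance is 0.6 km, inserting between C and D.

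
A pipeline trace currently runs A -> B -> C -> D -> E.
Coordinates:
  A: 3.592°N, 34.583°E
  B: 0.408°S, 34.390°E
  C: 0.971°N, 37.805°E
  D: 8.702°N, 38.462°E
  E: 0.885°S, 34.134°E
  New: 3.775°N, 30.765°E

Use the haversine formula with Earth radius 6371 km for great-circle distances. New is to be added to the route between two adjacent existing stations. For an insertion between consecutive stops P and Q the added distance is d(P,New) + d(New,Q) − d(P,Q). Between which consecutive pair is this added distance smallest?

between D and E

Added distance for inserting New between each consecutive pair:
A–B: 594.2 km
B–C: 1047.7 km
C–D: 990.9 km
D–E: 482.0 km
Smallest added distance is 482.0 km, inserting between D and E.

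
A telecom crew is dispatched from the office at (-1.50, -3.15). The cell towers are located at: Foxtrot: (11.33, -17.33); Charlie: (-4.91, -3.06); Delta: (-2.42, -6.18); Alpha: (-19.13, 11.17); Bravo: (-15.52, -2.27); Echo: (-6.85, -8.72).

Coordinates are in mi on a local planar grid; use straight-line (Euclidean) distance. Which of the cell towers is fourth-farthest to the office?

Echo

Distance to each, sorted:
Alpha: 22.7 mi
Foxtrot: 19.1 mi
Bravo: 14.0 mi
Echo: 7.7 mi
Charlie: 3.4 mi
Delta: 3.2 mi
The fourth-farthest is Echo at 7.7 mi.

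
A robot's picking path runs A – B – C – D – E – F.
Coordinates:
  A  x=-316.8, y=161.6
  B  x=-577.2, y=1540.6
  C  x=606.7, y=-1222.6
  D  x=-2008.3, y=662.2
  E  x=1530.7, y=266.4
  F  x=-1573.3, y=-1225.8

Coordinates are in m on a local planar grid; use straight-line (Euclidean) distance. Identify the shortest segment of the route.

A–B

Leg distances:
A→B: 1403.4 m
B→C: 3006.1 m
C→D: 3223.5 m
D→E: 3561.1 m
E→F: 3444.0 m
The shortest leg is A–B at 1403.4 m.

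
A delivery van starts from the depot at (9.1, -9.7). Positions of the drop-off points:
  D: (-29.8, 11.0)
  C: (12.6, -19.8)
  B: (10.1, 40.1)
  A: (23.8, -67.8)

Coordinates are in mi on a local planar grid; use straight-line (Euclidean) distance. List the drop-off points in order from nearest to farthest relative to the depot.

C, D, B, A

Distance from the depot at (9.1, -9.7) to each:
C (12.6, -19.8): 10.7 mi
D (-29.8, 11.0): 44.1 mi
B (10.1, 40.1): 49.8 mi
A (23.8, -67.8): 59.9 mi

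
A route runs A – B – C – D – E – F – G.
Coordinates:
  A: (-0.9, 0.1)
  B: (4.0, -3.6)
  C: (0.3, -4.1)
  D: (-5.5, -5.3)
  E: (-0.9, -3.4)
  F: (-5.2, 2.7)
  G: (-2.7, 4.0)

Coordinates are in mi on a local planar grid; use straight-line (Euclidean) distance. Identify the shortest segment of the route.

Leg distances:
A→B: 6.1 mi
B→C: 3.7 mi
C→D: 5.9 mi
D→E: 5.0 mi
E→F: 7.5 mi
F→G: 2.8 mi
The shortest leg is F–G at 2.8 mi.

F–G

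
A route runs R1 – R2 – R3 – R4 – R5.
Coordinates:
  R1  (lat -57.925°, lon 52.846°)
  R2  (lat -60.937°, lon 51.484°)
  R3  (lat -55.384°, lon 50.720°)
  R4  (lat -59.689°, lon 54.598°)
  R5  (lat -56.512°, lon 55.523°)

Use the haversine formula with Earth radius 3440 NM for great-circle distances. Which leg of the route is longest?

Leg distances:
R1→R2: 185.5 NM
R2→R3: 334.3 NM
R3→R4: 287.0 NM
R4→R5: 193.0 NM
The longest leg is R2–R3 at 334.3 NM.

R2–R3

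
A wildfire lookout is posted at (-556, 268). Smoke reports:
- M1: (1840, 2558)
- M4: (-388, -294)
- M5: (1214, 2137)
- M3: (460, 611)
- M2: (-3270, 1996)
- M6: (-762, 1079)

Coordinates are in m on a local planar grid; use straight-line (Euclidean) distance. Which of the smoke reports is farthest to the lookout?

Distance to each, sorted:
M1: 3314.4 m
M2: 3217.4 m
M5: 2574.1 m
M3: 1072.3 m
M6: 836.8 m
M4: 586.6 m
The farthest is M1 at 3314.4 m.

M1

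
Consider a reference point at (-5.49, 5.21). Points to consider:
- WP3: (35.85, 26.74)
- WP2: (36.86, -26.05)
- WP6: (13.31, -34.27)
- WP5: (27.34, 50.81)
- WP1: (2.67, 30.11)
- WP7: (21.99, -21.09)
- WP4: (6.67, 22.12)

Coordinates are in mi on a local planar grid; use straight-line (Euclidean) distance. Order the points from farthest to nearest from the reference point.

Computing each straight-line distance from (-5.49, 5.21):
WP5 (27.34, 50.81): 56.2 mi
WP2 (36.86, -26.05): 52.6 mi
WP3 (35.85, 26.74): 46.6 mi
WP6 (13.31, -34.27): 43.7 mi
WP7 (21.99, -21.09): 38.0 mi
WP1 (2.67, 30.11): 26.2 mi
WP4 (6.67, 22.12): 20.8 mi

WP5, WP2, WP3, WP6, WP7, WP1, WP4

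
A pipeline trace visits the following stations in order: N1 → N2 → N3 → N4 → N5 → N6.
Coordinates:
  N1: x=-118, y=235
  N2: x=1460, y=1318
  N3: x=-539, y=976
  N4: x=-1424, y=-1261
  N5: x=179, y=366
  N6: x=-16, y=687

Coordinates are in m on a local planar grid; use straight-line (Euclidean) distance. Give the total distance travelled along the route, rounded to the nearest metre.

9007 m

Leg distances:
N1→N2: 1913.9 m  (cumulative 1913.9 m)
N2→N3: 2028.0 m  (cumulative 3941.9 m)
N3→N4: 2405.7 m  (cumulative 6347.6 m)
N4→N5: 2284.0 m  (cumulative 8631.7 m)
N5→N6: 375.6 m  (cumulative 9007.2 m)
Total route length ≈ 9007 m.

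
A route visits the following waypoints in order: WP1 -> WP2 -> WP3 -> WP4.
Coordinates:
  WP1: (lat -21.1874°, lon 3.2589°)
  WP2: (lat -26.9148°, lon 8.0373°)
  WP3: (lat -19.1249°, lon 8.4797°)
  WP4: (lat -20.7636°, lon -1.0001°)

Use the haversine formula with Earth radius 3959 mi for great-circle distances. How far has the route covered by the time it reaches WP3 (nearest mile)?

1036 mi

Leg distances:
WP1→WP2: 497.4 mi  (cumulative 497.4 mi)
WP2→WP3: 539.0 mi  (cumulative 1036.4 mi)
Cumulative distance at WP3 ≈ 1036 mi.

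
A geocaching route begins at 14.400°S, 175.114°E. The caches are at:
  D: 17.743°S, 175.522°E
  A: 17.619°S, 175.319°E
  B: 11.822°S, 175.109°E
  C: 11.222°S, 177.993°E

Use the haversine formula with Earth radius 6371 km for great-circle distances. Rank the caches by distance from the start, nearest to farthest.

B, A, D, C

Distances from the start:
B 11.822°S, 175.109°E: 286.7 km
A 17.619°S, 175.319°E: 358.6 km
D 17.743°S, 175.522°E: 374.3 km
C 11.222°S, 177.993°E: 471.5 km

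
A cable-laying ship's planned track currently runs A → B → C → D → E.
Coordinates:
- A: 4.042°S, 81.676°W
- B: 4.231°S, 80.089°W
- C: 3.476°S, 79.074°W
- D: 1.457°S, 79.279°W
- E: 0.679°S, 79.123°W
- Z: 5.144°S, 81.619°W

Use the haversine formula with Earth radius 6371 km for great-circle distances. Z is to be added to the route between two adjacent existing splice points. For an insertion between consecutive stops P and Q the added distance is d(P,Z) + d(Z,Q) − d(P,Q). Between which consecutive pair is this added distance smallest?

between A and B

Added distance for inserting Z between each consecutive pair:
A–B: 143.1 km
B–C: 394.8 km
C–D: 597.3 km
D–E: 965.7 km
Smallest added distance is 143.1 km, inserting between A and B.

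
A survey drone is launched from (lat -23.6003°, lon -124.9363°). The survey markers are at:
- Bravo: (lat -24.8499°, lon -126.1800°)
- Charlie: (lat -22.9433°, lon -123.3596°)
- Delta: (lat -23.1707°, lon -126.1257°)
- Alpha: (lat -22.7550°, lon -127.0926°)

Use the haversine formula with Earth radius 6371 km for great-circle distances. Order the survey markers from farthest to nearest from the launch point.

Distance from the launch point at (lat -23.6003°, lon -124.9363°) to each:
Alpha (lat -22.7550°, lon -127.0926°): 239.6 km
Bravo (lat -24.8499°, lon -126.1800°): 187.6 km
Charlie (lat -22.9433°, lon -123.3596°): 176.8 km
Delta (lat -23.1707°, lon -126.1257°): 130.5 km

Alpha, Bravo, Charlie, Delta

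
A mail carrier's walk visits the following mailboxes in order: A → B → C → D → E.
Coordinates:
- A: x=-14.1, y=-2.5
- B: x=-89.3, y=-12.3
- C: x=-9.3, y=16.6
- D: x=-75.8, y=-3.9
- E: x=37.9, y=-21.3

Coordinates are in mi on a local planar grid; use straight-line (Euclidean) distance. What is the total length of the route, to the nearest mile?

Leg distances:
A→B: 75.8 mi  (cumulative 75.8 mi)
B→C: 85.1 mi  (cumulative 160.9 mi)
C→D: 69.6 mi  (cumulative 230.5 mi)
D→E: 115.0 mi  (cumulative 345.5 mi)
Total route length ≈ 346 mi.

346 mi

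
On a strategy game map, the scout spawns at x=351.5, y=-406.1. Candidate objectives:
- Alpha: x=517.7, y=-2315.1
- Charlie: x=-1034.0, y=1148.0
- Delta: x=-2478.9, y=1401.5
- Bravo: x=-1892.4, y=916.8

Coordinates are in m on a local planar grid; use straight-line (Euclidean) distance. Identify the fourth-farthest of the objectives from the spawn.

Distances from the spawn (x=351.5, y=-406.1):
Delta: 3358.4 m
Bravo: 2604.8 m
Charlie: 2082.0 m
Alpha: 1916.2 m
The fourth-farthest is Alpha at 1916.2 m.

Alpha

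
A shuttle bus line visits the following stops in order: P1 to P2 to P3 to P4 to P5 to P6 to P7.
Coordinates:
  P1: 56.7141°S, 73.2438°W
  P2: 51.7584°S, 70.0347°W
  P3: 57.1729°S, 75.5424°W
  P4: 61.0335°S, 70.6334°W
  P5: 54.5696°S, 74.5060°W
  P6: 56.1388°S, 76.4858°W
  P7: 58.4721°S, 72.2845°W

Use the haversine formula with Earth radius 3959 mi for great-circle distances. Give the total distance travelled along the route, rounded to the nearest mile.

1946 mi

Leg distances:
P1→P2: 366.0 mi  (cumulative 366.0 mi)
P2→P3: 434.3 mi  (cumulative 800.3 mi)
P3→P4: 318.4 mi  (cumulative 1118.7 mi)
P4→P5: 468.6 mi  (cumulative 1587.4 mi)
P5→P6: 133.4 mi  (cumulative 1720.8 mi)
P6→P7: 224.8 mi  (cumulative 1945.6 mi)
Total route length ≈ 1946 mi.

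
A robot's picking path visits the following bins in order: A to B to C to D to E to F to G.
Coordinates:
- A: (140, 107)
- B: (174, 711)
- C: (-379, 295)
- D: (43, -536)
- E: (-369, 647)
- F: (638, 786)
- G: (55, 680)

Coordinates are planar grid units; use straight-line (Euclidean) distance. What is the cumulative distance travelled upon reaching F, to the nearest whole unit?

Leg distances:
A→B: 605.0  (cumulative 605.0)
B→C: 692.0  (cumulative 1297.0)
C→D: 932.0  (cumulative 2229.0)
D→E: 1252.7  (cumulative 3481.7)
E→F: 1016.5  (cumulative 4498.2)
Cumulative distance at F ≈ 4498.

4498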